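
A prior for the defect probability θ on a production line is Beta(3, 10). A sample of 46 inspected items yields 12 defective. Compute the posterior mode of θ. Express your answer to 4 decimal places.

θ̂_MAP = 0.2456

Prior: Beta(3, 10).
Data: 12 successes in 46 trials. The binomial likelihood contributes θ^12(1−θ)^34, so the posterior is Beta(3+12, 10+34) = Beta(15, 44).
For Beta(a, b) with a, b > 1 the mode is (a−1)/(a+b−2) = 14/57 ≈ 0.2456.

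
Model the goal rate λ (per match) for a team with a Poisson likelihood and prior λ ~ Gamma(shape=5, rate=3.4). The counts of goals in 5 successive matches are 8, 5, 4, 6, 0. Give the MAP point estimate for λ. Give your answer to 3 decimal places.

λ̂_MAP = 3.214

Σxᵢ = 8+5+4+6+0 = 23, with n = 5.
Posterior ∝ λ^4e^(−3.4λ) · λ^23e^(−5λ) = λ^27e^(−8.4λ), i.e. Gamma(shape=28, rate=8.4).
The mode of a Gamma(a, b) with a ≥ 1 (shape–rate) is (a−1)/b = 27/8.4 ≈ 3.214.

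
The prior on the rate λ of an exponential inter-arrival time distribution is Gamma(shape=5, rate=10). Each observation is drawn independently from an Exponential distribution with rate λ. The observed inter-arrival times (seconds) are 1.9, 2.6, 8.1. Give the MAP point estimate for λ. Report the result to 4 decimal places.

The Exponential(rate=λ) likelihood is ∝ λ^n e^(−λΣtᵢ). Here n = 3 and Σtᵢ = 1.9 + 2.6 + 8.1 = 12.6.
Posterior ∝ λ^4e^(−10λ) · λ^3e^(−12.6λ) = λ^7e^(−22.6λ), i.e. Gamma(8, 22.6).
Mode = (a−1)/b = 7/22.6 ≈ 0.3097.

λ̂_MAP = 0.3097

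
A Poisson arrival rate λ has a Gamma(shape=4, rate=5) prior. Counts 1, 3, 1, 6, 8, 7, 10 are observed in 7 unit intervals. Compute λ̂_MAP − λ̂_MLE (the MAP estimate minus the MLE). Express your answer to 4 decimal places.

Σxᵢ = 36. Posterior is Gamma(40, 12); MAP = (40−1)/12 = 39/12 ≈ 3.25000.
MLE = x̄ = 36/7 ≈ 5.14286.
Difference = 39/12 − 36/7 = -53/28 ≈ -1.8929.

MAP − MLE = -1.8929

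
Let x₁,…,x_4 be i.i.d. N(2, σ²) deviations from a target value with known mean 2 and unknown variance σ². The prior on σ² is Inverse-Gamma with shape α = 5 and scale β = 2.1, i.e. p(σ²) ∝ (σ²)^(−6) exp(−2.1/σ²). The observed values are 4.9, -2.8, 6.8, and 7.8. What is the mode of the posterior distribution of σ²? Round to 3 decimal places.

σ̂²_MAP = 5.771

Sum of squared deviations about the known mean: SS = (4.9−2)² + (-2.8−2)² + (6.8−2)² + (7.8−2)² = 88.13.
The Normal likelihood contributes (σ²)^(−n/2) exp(−SS/(2σ²)), so the posterior is Inverse-Gamma(α + n/2, β + SS/2) = Inverse-Gamma(7, 46.165).
The mode of Inverse-Gamma(a, b) is b/(a+1) = 46.165/8 ≈ 5.771.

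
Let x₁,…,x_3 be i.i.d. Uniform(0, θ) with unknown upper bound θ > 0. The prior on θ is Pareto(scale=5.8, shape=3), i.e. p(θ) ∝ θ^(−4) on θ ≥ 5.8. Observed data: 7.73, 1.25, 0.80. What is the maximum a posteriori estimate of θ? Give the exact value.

The Uniform(0, θ) likelihood is θ^(−n) for θ ≥ max(xᵢ), zero otherwise. Here max(xᵢ) = 7.73.
Posterior ∝ θ^(−4) · θ^(−3) = θ^(−7) on θ ≥ max(5.8, 7.73) = 7.73.
This density is strictly decreasing in θ, so the posterior mode lies at the lower boundary of the support.

θ̂_MAP = 7.73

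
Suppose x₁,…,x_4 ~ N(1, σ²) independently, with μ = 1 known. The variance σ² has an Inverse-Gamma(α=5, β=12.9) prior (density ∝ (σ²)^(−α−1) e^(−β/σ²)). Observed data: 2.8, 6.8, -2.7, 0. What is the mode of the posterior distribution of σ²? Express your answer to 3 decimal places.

Sum of squared deviations about the known mean: SS = (2.8−1)² + (6.8−1)² + (-2.7−1)² + (0−1)² = 51.57.
The Normal likelihood contributes (σ²)^(−n/2) exp(−SS/(2σ²)), so the posterior is Inverse-Gamma(α + n/2, β + SS/2) = Inverse-Gamma(7, 38.685).
The mode of Inverse-Gamma(a, b) is b/(a+1) = 38.685/8 ≈ 4.836.

σ̂²_MAP = 4.836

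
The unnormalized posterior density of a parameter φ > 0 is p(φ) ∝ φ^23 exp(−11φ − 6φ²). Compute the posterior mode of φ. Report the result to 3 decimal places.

ℓ'(φ) = 23/φ − 11 − 12φ. Setting this to zero and multiplying by φ: 12φ² + 11φ − 23 = 0.
φ = (−11 + √(11² + 4·12·23)) / (2·12) = (−11 + √1225) / 24 = (−11 + 35)/24 = 1.
ℓ''(φ) = −23/φ² − 12 < 0, confirming a maximum.

φ̂_MAP = 1.000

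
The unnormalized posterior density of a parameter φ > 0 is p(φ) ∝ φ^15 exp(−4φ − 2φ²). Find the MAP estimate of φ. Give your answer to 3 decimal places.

φ̂_MAP = 1.500

ℓ'(φ) = 15/φ − 4 − 4φ. Setting this to zero and multiplying by φ: 4φ² + 4φ − 15 = 0.
φ = (−4 + √(4² + 4·4·15)) / (2·4) = (−4 + √256) / 8 = (−4 + 16)/8 = 3/2.
ℓ''(φ) = −15/φ² − 4 < 0, confirming a maximum.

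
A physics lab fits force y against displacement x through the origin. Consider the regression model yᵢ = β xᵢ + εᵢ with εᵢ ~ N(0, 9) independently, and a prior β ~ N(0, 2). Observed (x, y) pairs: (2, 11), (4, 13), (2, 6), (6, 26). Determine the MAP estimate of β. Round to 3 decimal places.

β̂_MAP = 3.752

log p(β | y) = −Σ(yᵢ − βxᵢ)²/(2·9) − β²/(2·2) + const.
Setting the derivative to zero: Σxᵢ(yᵢ − βxᵢ)/9 − β/2 = 0, so β = Σxᵢyᵢ / (Σxᵢ² + σ²/τ²).
Σxᵢyᵢ = 2·11 + 4·13 + 2·6 + 6·26 = 242; Σxᵢ² = 60; σ²/τ² = 4.5.
β̂_MAP = 242 / (60 + 4.5) = 242/64.5 ≈ 3.752.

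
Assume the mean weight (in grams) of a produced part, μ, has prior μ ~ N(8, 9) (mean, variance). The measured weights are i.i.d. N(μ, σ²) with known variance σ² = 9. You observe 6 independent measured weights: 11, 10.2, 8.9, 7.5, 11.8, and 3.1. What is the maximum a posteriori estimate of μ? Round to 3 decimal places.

n = 6; x̄ = (11 + 10.2 + 8.9 + 7.5 + 11.8 + 3.1)/6 = 52.5/6 = 8.75.
For a Normal prior and Normal likelihood with known variance, the posterior is Normal; its mode equals its mean, the precision-weighted average.
Prior precision 1/σ₀² = 1/9; data precision n/σ² = 6/9 = 2/3.
μ̂ = ((1/9)·8 + (2/3)·8.75) / (1/9 + 2/3) = (121/18)/(7/9) = 121/14 ≈ 8.643.

μ̂_MAP = 8.643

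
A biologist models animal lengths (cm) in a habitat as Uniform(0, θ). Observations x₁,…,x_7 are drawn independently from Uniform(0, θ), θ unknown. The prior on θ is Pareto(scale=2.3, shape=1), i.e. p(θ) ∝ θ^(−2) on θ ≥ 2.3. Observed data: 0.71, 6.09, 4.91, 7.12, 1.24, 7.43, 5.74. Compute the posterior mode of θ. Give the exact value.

θ̂_MAP = 7.43

The Uniform(0, θ) likelihood is θ^(−n) for θ ≥ max(xᵢ), zero otherwise. Here max(xᵢ) = 7.43.
Posterior ∝ θ^(−2) · θ^(−7) = θ^(−9) on θ ≥ max(2.3, 7.43) = 7.43.
This density is strictly decreasing in θ, so the posterior mode lies at the lower boundary of the support.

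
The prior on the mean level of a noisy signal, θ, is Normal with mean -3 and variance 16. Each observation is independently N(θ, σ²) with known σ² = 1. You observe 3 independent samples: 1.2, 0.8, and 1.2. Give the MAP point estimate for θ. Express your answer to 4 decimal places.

θ̂_MAP = 0.9837

n = 3; x̄ = (1.2 + 0.8 + 1.2)/3 = 3.2/3 = 16/15 ≈ 1.0667.
For a Normal prior and Normal likelihood with known variance, the posterior is Normal; its mode equals its mean, the precision-weighted average.
Prior precision 1/σ₀² = 1/16 = 0.0625; data precision n/σ² = 3/1 = 3.
θ̂ = (0.0625·(-3) + 3·(16/15)) / (0.0625 + 3) = 3.0125/3.0625 = 241/245 ≈ 0.9837.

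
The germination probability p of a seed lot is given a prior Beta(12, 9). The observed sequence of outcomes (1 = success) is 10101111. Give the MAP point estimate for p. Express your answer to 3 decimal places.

Prior: Beta(12, 9).
Data: 6 successes in 8 trials (from the sequence). The binomial likelihood contributes p^6(1−p)^2, so the posterior is Beta(12+6, 9+2) = Beta(18, 11).
For Beta(a, b) with a, b > 1 the mode is (a−1)/(a+b−2) = 17/27 ≈ 0.630.

p̂_MAP = 0.630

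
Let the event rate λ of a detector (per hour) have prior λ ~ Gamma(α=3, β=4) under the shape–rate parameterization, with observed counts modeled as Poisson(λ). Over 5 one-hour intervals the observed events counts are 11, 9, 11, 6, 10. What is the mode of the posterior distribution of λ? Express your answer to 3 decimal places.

λ̂_MAP = 5.444

Σxᵢ = 11+9+11+6+10 = 47, with n = 5.
Posterior ∝ λ^2e^(−4λ) · λ^47e^(−5λ) = λ^49e^(−9λ), i.e. Gamma(shape=50, rate=9).
The mode of a Gamma(a, b) with a ≥ 1 (shape–rate) is (a−1)/b = 49/9 ≈ 5.444.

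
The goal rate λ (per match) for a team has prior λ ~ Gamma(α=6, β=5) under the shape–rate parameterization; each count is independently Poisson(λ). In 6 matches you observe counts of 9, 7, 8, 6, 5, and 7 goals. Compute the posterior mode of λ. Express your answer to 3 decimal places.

λ̂_MAP = 4.273

Σxᵢ = 9+7+8+6+5+7 = 42, with n = 6.
Posterior ∝ λ^5e^(−5λ) · λ^42e^(−6λ) = λ^47e^(−11λ), i.e. Gamma(shape=48, rate=11).
The mode of a Gamma(a, b) with a ≥ 1 (shape–rate) is (a−1)/b = 47/11 ≈ 4.273.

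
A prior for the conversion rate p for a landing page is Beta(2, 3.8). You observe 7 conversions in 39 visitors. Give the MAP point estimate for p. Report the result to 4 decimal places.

Prior: Beta(2, 3.8).
Data: 7 successes in 39 trials. The binomial likelihood contributes p^7(1−p)^32, so the posterior is Beta(2+7, 3.8+32) = Beta(9, 35.8).
For Beta(a, b) with a, b > 1 the mode is (a−1)/(a+b−2) = 8/42.8 ≈ 0.1869.

p̂_MAP = 0.1869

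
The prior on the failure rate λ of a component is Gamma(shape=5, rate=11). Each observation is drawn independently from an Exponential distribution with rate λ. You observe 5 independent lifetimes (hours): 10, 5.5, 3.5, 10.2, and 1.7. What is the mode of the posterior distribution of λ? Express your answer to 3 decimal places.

The Exponential(rate=λ) likelihood is ∝ λ^n e^(−λΣtᵢ). Here n = 5 and Σtᵢ = 10 + 5.5 + 3.5 + 10.2 + 1.7 = 30.9.
Posterior ∝ λ^4e^(−11λ) · λ^5e^(−30.9λ) = λ^9e^(−41.9λ), i.e. Gamma(10, 41.9).
Mode = (a−1)/b = 9/41.9 ≈ 0.215.

λ̂_MAP = 0.215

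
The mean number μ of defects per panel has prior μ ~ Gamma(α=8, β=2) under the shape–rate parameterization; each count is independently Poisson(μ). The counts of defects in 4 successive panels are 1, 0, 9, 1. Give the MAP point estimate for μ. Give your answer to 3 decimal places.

μ̂_MAP = 3.000

Σxᵢ = 1+0+9+1 = 11, with n = 4.
Posterior ∝ μ^7e^(−2μ) · μ^11e^(−4μ) = μ^18e^(−6μ), i.e. Gamma(shape=19, rate=6).
The mode of a Gamma(a, b) with a ≥ 1 (shape–rate) is (a−1)/b = 18/6 ≈ 3.000.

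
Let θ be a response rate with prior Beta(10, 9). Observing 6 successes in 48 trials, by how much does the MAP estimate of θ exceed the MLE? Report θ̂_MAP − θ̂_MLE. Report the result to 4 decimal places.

MAP − MLE = 0.1058

Posterior is Beta(16, 51); MAP = (16−1)/(67−2) = 15/65 ≈ 0.23077.
MLE ignores the prior: θ̂_MLE = k/n = 6/48 ≈ 0.12500.
Difference = 15/65 − 6/48 = 11/104 ≈ 0.1058.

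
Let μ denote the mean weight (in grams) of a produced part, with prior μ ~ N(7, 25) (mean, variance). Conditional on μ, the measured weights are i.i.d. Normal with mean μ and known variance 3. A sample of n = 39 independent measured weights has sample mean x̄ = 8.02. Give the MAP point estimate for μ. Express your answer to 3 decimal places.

μ̂_MAP = 8.017

n = 39, x̄ = 8.02.
For a Normal prior and Normal likelihood with known variance, the posterior is Normal; its mode equals its mean, the precision-weighted average.
Prior precision 1/σ₀² = 1/25 = 0.04; data precision n/σ² = 39/3 = 13.
μ̂ = (0.04·7 + 13·8.02) / (0.04 + 13) = 104.54/13.04 = 5227/652 ≈ 8.017.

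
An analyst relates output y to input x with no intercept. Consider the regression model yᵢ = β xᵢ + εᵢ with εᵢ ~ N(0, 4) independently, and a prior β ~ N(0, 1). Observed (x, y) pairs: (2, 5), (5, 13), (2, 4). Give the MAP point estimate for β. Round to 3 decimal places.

β̂_MAP = 2.243

log p(β | y) = −Σ(yᵢ − βxᵢ)²/(2·4) − β²/(2·1) + const.
Setting the derivative to zero: Σxᵢ(yᵢ − βxᵢ)/4 − β/1 = 0, so β = Σxᵢyᵢ / (Σxᵢ² + σ²/τ²).
Σxᵢyᵢ = 2·5 + 5·13 + 2·4 = 83; Σxᵢ² = 33; σ²/τ² = 4.
β̂_MAP = 83 / (33 + 4) = 83/37 ≈ 2.243.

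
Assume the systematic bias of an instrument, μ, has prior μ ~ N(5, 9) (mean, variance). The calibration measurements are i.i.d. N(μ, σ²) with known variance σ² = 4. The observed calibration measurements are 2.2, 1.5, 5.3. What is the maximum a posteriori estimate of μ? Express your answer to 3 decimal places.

μ̂_MAP = 3.258

n = 3; x̄ = (2.2 + 1.5 + 5.3)/3 = 9/3 = 3.
For a Normal prior and Normal likelihood with known variance, the posterior is Normal; its mode equals its mean, the precision-weighted average.
Prior precision 1/σ₀² = 1/9; data precision n/σ² = 3/4 = 0.75.
μ̂ = ((1/9)·5 + 0.75·3) / (1/9 + 0.75) = (101/36)/(31/36) = 101/31 ≈ 3.258.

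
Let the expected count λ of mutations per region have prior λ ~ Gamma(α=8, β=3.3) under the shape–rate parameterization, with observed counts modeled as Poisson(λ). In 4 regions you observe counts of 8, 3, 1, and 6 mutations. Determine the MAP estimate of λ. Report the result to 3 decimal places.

Σxᵢ = 8+3+1+6 = 18, with n = 4.
Posterior ∝ λ^7e^(−3.3λ) · λ^18e^(−4λ) = λ^25e^(−7.3λ), i.e. Gamma(shape=26, rate=7.3).
The mode of a Gamma(a, b) with a ≥ 1 (shape–rate) is (a−1)/b = 25/7.3 ≈ 3.425.

λ̂_MAP = 3.425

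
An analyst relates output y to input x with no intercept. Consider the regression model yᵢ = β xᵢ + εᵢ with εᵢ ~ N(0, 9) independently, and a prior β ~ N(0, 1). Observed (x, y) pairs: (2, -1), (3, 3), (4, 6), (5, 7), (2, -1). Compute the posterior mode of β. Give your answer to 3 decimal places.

log p(β | y) = −Σ(yᵢ − βxᵢ)²/(2·9) − β²/(2·1) + const.
Setting the derivative to zero: Σxᵢ(yᵢ − βxᵢ)/9 − β/1 = 0, so β = Σxᵢyᵢ / (Σxᵢ² + σ²/τ²).
Σxᵢyᵢ = 2·(-1) + 3·3 + 4·6 + 5·7 + 2·(-1) = 64; Σxᵢ² = 58; σ²/τ² = 9.
β̂_MAP = 64 / (58 + 9) = 64/67 ≈ 0.955.

β̂_MAP = 0.955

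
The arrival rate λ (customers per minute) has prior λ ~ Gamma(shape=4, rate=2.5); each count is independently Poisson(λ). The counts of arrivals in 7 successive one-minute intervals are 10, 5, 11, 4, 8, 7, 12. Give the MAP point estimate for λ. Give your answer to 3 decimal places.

Σxᵢ = 10+5+11+4+8+7+12 = 57, with n = 7.
Posterior ∝ λ^3e^(−2.5λ) · λ^57e^(−7λ) = λ^60e^(−9.5λ), i.e. Gamma(shape=61, rate=9.5).
The mode of a Gamma(a, b) with a ≥ 1 (shape–rate) is (a−1)/b = 60/9.5 ≈ 6.316.

λ̂_MAP = 6.316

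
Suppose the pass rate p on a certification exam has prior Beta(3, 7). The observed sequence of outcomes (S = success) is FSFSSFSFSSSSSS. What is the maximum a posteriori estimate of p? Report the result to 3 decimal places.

p̂_MAP = 0.545

Prior: Beta(3, 7).
Data: 10 successes in 14 trials (from the sequence). The binomial likelihood contributes p^10(1−p)^4, so the posterior is Beta(3+10, 7+4) = Beta(13, 11).
For Beta(a, b) with a, b > 1 the mode is (a−1)/(a+b−2) = 12/22 ≈ 0.545.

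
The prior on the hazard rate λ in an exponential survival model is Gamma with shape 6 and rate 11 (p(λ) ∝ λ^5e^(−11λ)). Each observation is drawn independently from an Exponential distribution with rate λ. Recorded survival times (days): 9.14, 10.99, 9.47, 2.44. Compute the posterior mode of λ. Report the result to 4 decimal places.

λ̂_MAP = 0.2091

The Exponential(rate=λ) likelihood is ∝ λ^n e^(−λΣtᵢ). Here n = 4 and Σtᵢ = 9.14 + 10.99 + 9.47 + 2.44 = 32.04.
Posterior ∝ λ^5e^(−11λ) · λ^4e^(−32.04λ) = λ^9e^(−43.04λ), i.e. Gamma(10, 43.04).
Mode = (a−1)/b = 9/43.04 ≈ 0.2091.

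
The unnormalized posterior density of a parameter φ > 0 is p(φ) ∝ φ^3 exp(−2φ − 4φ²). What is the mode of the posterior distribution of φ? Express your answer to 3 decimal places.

φ̂_MAP = 0.500

ℓ'(φ) = 3/φ − 2 − 8φ. Setting this to zero and multiplying by φ: 8φ² + 2φ − 3 = 0.
φ = (−2 + √(2² + 4·8·3)) / (2·8) = (−2 + √100) / 16 = (−2 + 10)/16 = 1/2.
ℓ''(φ) = −3/φ² − 8 < 0, confirming a maximum.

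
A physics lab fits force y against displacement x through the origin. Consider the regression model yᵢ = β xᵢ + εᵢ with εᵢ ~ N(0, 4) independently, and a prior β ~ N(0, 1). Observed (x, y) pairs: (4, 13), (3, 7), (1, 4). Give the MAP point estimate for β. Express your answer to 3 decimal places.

β̂_MAP = 2.567

log p(β | y) = −Σ(yᵢ − βxᵢ)²/(2·4) − β²/(2·1) + const.
Setting the derivative to zero: Σxᵢ(yᵢ − βxᵢ)/4 − β/1 = 0, so β = Σxᵢyᵢ / (Σxᵢ² + σ²/τ²).
Σxᵢyᵢ = 4·13 + 3·7 + 1·4 = 77; Σxᵢ² = 26; σ²/τ² = 4.
β̂_MAP = 77 / (26 + 4) = 77/30 ≈ 2.567.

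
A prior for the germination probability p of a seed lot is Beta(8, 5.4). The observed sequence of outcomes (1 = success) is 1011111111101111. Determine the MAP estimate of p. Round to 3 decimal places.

p̂_MAP = 0.766

Prior: Beta(8, 5.4).
Data: 14 successes in 16 trials (from the sequence). The binomial likelihood contributes p^14(1−p)^2, so the posterior is Beta(8+14, 5.4+2) = Beta(22, 7.4).
For Beta(a, b) with a, b > 1 the mode is (a−1)/(a+b−2) = 21/27.4 ≈ 0.766.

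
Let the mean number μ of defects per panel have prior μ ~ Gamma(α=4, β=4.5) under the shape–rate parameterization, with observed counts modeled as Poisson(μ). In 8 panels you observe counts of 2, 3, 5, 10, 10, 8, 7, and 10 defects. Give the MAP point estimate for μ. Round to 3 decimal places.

Σxᵢ = 2+3+5+10+10+8+7+10 = 55, with n = 8.
Posterior ∝ μ^3e^(−4.5μ) · μ^55e^(−8μ) = μ^58e^(−12.5μ), i.e. Gamma(shape=59, rate=12.5).
The mode of a Gamma(a, b) with a ≥ 1 (shape–rate) is (a−1)/b = 58/12.5 ≈ 4.640.

μ̂_MAP = 4.640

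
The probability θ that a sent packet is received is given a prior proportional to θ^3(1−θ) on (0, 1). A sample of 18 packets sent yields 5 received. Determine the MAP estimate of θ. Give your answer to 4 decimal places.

θ̂_MAP = 0.3636

The prior density ∝ θ^3(1−θ)^1 is the kernel of Beta(4, 2).
Data: 5 successes in 18 trials. The binomial likelihood contributes θ^5(1−θ)^13, so the posterior is Beta(4+5, 2+13) = Beta(9, 15).
For Beta(a, b) with a, b > 1 the mode is (a−1)/(a+b−2) = 8/22 ≈ 0.3636.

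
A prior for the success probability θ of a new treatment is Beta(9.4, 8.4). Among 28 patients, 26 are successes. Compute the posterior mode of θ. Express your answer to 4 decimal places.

Prior: Beta(9.4, 8.4).
Data: 26 successes in 28 trials. The binomial likelihood contributes θ^26(1−θ)^2, so the posterior is Beta(9.4+26, 8.4+2) = Beta(35.4, 10.4).
For Beta(a, b) with a, b > 1 the mode is (a−1)/(a+b−2) = 34.4/43.8 ≈ 0.7854.

θ̂_MAP = 0.7854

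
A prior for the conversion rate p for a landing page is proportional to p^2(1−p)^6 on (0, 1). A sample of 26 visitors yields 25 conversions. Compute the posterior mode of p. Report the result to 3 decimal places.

The prior density ∝ p^2(1−p)^6 is the kernel of Beta(3, 7).
Data: 25 successes in 26 trials. The binomial likelihood contributes p^25(1−p)^1, so the posterior is Beta(3+25, 7+1) = Beta(28, 8).
For Beta(a, b) with a, b > 1 the mode is (a−1)/(a+b−2) = 27/34 ≈ 0.794.

p̂_MAP = 0.794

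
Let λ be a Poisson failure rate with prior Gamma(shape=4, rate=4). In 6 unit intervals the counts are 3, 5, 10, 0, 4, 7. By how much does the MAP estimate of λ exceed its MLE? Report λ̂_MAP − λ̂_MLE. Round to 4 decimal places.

MAP − MLE = -1.6333

Σxᵢ = 29. Posterior is Gamma(33, 10); MAP = (33−1)/10 = 32/10 ≈ 3.20000.
MLE = x̄ = 29/6 ≈ 4.83333.
Difference = 32/10 − 29/6 = -49/30 ≈ -1.6333.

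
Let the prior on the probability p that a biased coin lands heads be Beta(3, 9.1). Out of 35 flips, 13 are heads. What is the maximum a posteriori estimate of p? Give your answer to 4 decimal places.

p̂_MAP = 0.3326

Prior: Beta(3, 9.1).
Data: 13 successes in 35 trials. The binomial likelihood contributes p^13(1−p)^22, so the posterior is Beta(3+13, 9.1+22) = Beta(16, 31.1).
For Beta(a, b) with a, b > 1 the mode is (a−1)/(a+b−2) = 15/45.1 ≈ 0.3326.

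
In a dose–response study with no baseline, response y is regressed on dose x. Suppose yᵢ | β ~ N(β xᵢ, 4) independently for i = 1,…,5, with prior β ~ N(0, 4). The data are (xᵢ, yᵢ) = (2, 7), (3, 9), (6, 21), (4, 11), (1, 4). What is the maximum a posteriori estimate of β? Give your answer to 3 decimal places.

β̂_MAP = 3.209

log p(β | y) = −Σ(yᵢ − βxᵢ)²/(2·4) − β²/(2·4) + const.
Setting the derivative to zero: Σxᵢ(yᵢ − βxᵢ)/4 − β/4 = 0, so β = Σxᵢyᵢ / (Σxᵢ² + σ²/τ²).
Σxᵢyᵢ = 2·7 + 3·9 + 6·21 + 4·11 + 1·4 = 215; Σxᵢ² = 66; σ²/τ² = 1.
β̂_MAP = 215 / (66 + 1) = 215/67 ≈ 3.209.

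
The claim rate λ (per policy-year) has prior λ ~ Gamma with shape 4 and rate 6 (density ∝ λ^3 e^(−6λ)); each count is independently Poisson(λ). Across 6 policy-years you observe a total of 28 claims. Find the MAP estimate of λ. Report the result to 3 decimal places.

Σxᵢ = 28, n = 6.
Posterior ∝ λ^3e^(−6λ) · λ^28e^(−6λ) = λ^31e^(−12λ), i.e. Gamma(shape=32, rate=12).
The mode of a Gamma(a, b) with a ≥ 1 (shape–rate) is (a−1)/b = 31/12 ≈ 2.583.

λ̂_MAP = 2.583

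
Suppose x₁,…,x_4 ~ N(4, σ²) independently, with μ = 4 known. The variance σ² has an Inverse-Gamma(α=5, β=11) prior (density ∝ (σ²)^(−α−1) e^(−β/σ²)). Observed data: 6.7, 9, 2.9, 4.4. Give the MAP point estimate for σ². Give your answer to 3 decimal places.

σ̂²_MAP = 3.479

Sum of squared deviations about the known mean: SS = (6.7−4)² + (9−4)² + (2.9−4)² + (4.4−4)² = 33.66.
The Normal likelihood contributes (σ²)^(−n/2) exp(−SS/(2σ²)), so the posterior is Inverse-Gamma(α + n/2, β + SS/2) = Inverse-Gamma(7, 27.83).
The mode of Inverse-Gamma(a, b) is b/(a+1) = 27.83/8 ≈ 3.479.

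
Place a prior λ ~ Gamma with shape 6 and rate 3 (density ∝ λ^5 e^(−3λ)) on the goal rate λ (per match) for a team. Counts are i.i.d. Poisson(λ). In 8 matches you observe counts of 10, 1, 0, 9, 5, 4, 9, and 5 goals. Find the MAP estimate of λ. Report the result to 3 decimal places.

λ̂_MAP = 4.364

Σxᵢ = 10+1+0+9+5+4+9+5 = 43, with n = 8.
Posterior ∝ λ^5e^(−3λ) · λ^43e^(−8λ) = λ^48e^(−11λ), i.e. Gamma(shape=49, rate=11).
The mode of a Gamma(a, b) with a ≥ 1 (shape–rate) is (a−1)/b = 48/11 ≈ 4.364.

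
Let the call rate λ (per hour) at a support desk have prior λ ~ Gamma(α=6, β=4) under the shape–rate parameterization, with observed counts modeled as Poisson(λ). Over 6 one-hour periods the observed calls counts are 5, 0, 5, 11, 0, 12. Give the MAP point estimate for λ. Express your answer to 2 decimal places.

λ̂_MAP = 3.80

Σxᵢ = 5+0+5+11+0+12 = 33, with n = 6.
Posterior ∝ λ^5e^(−4λ) · λ^33e^(−6λ) = λ^38e^(−10λ), i.e. Gamma(shape=39, rate=10).
The mode of a Gamma(a, b) with a ≥ 1 (shape–rate) is (a−1)/b = 38/10 ≈ 3.80.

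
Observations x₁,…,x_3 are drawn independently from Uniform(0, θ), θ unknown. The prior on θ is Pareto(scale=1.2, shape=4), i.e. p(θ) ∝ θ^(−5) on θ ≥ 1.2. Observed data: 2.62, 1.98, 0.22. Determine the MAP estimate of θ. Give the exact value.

The Uniform(0, θ) likelihood is θ^(−n) for θ ≥ max(xᵢ), zero otherwise. Here max(xᵢ) = 2.62.
Posterior ∝ θ^(−5) · θ^(−3) = θ^(−8) on θ ≥ max(1.2, 2.62) = 2.62.
This density is strictly decreasing in θ, so the posterior mode lies at the lower boundary of the support.

θ̂_MAP = 2.62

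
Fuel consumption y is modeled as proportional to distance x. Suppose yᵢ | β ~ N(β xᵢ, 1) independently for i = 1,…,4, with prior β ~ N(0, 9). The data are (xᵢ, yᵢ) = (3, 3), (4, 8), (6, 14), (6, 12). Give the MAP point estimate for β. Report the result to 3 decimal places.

log p(β | y) = −Σ(yᵢ − βxᵢ)²/(2·1) − β²/(2·9) + const.
Setting the derivative to zero: Σxᵢ(yᵢ − βxᵢ)/1 − β/9 = 0, so β = Σxᵢyᵢ / (Σxᵢ² + σ²/τ²).
Σxᵢyᵢ = 3·3 + 4·8 + 6·14 + 6·12 = 197; Σxᵢ² = 97; σ²/τ² = 1/9.
β̂_MAP = 197 / (97 + 1/9) = 197/(874/9) = 1773/874 ≈ 2.029.

β̂_MAP = 2.029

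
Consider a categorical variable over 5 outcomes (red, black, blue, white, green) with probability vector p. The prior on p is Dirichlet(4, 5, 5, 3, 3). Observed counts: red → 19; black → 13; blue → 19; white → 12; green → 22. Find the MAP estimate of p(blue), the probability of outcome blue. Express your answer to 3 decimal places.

The posterior is Dirichlet(αᵢ + nᵢ) = Dirichlet(23, 18, 24, 15, 25).
For a Dirichlet(a₁,…,a_K) with all aᵢ > 1, the mode has j-th component (aⱼ − 1)/(Σaᵢ − K).
Here Σaᵢ = 105 and K = 5, so p(blue) = (24 − 1)/(105 − 5) = 23/100 ≈ 0.230.

MAP estimate of p(blue) = 0.230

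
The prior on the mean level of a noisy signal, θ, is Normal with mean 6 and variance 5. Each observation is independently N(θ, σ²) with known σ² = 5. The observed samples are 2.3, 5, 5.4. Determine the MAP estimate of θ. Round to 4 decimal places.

θ̂_MAP = 4.6750

n = 3; x̄ = (2.3 + 5 + 5.4)/3 = 12.7/3 = 127/30 ≈ 4.2333.
For a Normal prior and Normal likelihood with known variance, the posterior is Normal; its mode equals its mean, the precision-weighted average.
Prior precision 1/σ₀² = 1/5 = 0.2; data precision n/σ² = 3/5 = 0.6.
θ̂ = (0.2·6 + 0.6·(127/30)) / (0.2 + 0.6) = 3.74/0.8 = 4.6750.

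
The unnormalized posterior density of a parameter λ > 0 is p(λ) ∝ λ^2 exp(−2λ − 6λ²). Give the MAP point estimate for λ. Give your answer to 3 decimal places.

λ̂_MAP = 0.333

ℓ'(λ) = 2/λ − 2 − 12λ. Setting this to zero and multiplying by λ: 12λ² + 2λ − 2 = 0.
λ = (−2 + √(2² + 4·12·2)) / (2·12) = (−2 + √100) / 24 = (−2 + 10)/24 = 1/3.
ℓ''(λ) = −2/λ² − 12 < 0, confirming a maximum.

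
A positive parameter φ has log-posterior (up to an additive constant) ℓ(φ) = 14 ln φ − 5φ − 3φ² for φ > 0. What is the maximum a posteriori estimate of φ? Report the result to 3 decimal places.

φ̂_MAP = 1.167

ℓ'(φ) = 14/φ − 5 − 6φ. Setting this to zero and multiplying by φ: 6φ² + 5φ − 14 = 0.
φ = (−5 + √(5² + 4·6·14)) / (2·6) = (−5 + √361) / 12 = (−5 + 19)/12 = 7/6.
ℓ''(φ) = −14/φ² − 6 < 0, confirming a maximum.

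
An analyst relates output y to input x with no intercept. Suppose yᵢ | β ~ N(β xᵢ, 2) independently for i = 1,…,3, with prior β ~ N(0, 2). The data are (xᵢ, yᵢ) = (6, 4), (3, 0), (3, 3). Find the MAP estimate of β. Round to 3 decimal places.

log p(β | y) = −Σ(yᵢ − βxᵢ)²/(2·2) − β²/(2·2) + const.
Setting the derivative to zero: Σxᵢ(yᵢ − βxᵢ)/2 − β/2 = 0, so β = Σxᵢyᵢ / (Σxᵢ² + σ²/τ²).
Σxᵢyᵢ = 6·4 + 3·0 + 3·3 = 33; Σxᵢ² = 54; σ²/τ² = 1.
β̂_MAP = 33 / (54 + 1) = 33/55 ≈ 0.600.

β̂_MAP = 0.600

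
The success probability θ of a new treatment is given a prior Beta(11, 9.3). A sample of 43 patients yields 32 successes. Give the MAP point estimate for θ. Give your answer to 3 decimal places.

Prior: Beta(11, 9.3).
Data: 32 successes in 43 trials. The binomial likelihood contributes θ^32(1−θ)^11, so the posterior is Beta(11+32, 9.3+11) = Beta(43, 20.3).
For Beta(a, b) with a, b > 1 the mode is (a−1)/(a+b−2) = 42/61.3 ≈ 0.685.

θ̂_MAP = 0.685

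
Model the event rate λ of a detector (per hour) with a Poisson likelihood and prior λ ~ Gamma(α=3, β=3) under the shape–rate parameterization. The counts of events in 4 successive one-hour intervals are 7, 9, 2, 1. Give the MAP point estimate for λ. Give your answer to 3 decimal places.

λ̂_MAP = 3.000

Σxᵢ = 7+9+2+1 = 19, with n = 4.
Posterior ∝ λ^2e^(−3λ) · λ^19e^(−4λ) = λ^21e^(−7λ), i.e. Gamma(shape=22, rate=7).
The mode of a Gamma(a, b) with a ≥ 1 (shape–rate) is (a−1)/b = 21/7 ≈ 3.000.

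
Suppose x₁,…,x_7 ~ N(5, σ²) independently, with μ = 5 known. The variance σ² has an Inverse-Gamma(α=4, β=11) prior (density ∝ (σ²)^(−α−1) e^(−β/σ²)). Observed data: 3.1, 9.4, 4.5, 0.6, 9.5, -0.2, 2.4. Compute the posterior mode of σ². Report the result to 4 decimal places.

Sum of squared deviations about the known mean: SS = (3.1−5)² + (9.4−5)² + (4.5−5)² + (0.6−5)² + (9.5−5)² + (-0.2−5)² + (2.4−5)² = 96.63.
The Normal likelihood contributes (σ²)^(−n/2) exp(−SS/(2σ²)), so the posterior is Inverse-Gamma(α + n/2, β + SS/2) = Inverse-Gamma(7.5, 59.315).
The mode of Inverse-Gamma(a, b) is b/(a+1) = 59.315/8.5 ≈ 6.9782.

σ̂²_MAP = 6.9782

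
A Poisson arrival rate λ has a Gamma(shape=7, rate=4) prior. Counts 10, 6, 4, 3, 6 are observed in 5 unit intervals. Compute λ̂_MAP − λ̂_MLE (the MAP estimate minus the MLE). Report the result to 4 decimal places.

MAP − MLE = -1.9111

Σxᵢ = 29. Posterior is Gamma(36, 9); MAP = (36−1)/9 = 35/9 ≈ 3.88889.
MLE = x̄ = 29/5 ≈ 5.80000.
Difference = 35/9 − 29/5 = -86/45 ≈ -1.9111.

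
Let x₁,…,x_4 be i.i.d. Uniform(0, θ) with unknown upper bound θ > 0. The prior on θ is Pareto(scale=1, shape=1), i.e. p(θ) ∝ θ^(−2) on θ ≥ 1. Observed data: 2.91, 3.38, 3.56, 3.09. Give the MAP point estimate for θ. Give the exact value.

θ̂_MAP = 3.56

The Uniform(0, θ) likelihood is θ^(−n) for θ ≥ max(xᵢ), zero otherwise. Here max(xᵢ) = 3.56.
Posterior ∝ θ^(−2) · θ^(−4) = θ^(−6) on θ ≥ max(1, 3.56) = 3.56.
This density is strictly decreasing in θ, so the posterior mode lies at the lower boundary of the support.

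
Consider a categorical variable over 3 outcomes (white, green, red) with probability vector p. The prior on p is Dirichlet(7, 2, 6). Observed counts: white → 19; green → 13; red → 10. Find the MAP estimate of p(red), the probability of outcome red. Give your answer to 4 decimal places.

MAP estimate of p(red) = 0.2778

The posterior is Dirichlet(αᵢ + nᵢ) = Dirichlet(26, 15, 16).
For a Dirichlet(a₁,…,a_K) with all aᵢ > 1, the mode has j-th component (aⱼ − 1)/(Σaᵢ − K).
Here Σaᵢ = 57 and K = 3, so p(red) = (16 − 1)/(57 − 3) = 15/54 ≈ 0.2778.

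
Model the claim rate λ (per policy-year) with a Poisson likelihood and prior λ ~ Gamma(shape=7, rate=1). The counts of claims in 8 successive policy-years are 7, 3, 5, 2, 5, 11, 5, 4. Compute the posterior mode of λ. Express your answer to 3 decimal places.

λ̂_MAP = 5.333

Σxᵢ = 7+3+5+2+5+11+5+4 = 42, with n = 8.
Posterior ∝ λ^6e^(−1λ) · λ^42e^(−8λ) = λ^48e^(−9λ), i.e. Gamma(shape=49, rate=9).
The mode of a Gamma(a, b) with a ≥ 1 (shape–rate) is (a−1)/b = 48/9 ≈ 5.333.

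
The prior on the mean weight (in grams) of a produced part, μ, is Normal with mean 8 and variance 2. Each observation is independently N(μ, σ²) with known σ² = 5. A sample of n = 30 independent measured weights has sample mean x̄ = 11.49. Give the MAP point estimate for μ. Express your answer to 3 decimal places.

μ̂_MAP = 11.222

n = 30, x̄ = 11.49.
For a Normal prior and Normal likelihood with known variance, the posterior is Normal; its mode equals its mean, the precision-weighted average.
Prior precision 1/σ₀² = 1/2 = 0.5; data precision n/σ² = 30/5 = 6.
μ̂ = (0.5·8 + 6·11.49) / (0.5 + 6) = 72.94/6.5 = 3647/325 ≈ 11.222.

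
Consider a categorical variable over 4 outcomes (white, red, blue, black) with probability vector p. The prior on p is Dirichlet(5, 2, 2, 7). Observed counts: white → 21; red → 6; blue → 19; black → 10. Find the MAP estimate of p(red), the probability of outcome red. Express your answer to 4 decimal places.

MAP estimate of p(red) = 0.1029

The posterior is Dirichlet(αᵢ + nᵢ) = Dirichlet(26, 8, 21, 17).
For a Dirichlet(a₁,…,a_K) with all aᵢ > 1, the mode has j-th component (aⱼ − 1)/(Σaᵢ − K).
Here Σaᵢ = 72 and K = 4, so p(red) = (8 − 1)/(72 − 4) = 7/68 ≈ 0.1029.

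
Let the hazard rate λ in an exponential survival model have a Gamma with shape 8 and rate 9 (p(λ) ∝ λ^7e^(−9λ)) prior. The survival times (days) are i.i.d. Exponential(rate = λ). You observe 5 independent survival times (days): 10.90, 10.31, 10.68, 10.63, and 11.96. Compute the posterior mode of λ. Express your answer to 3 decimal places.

The Exponential(rate=λ) likelihood is ∝ λ^n e^(−λΣtᵢ). Here n = 5 and Σtᵢ = 10.90 + 10.31 + 10.68 + 10.63 + 11.96 = 54.48.
Posterior ∝ λ^7e^(−9λ) · λ^5e^(−54.48λ) = λ^12e^(−63.48λ), i.e. Gamma(13, 63.48).
Mode = (a−1)/b = 12/63.48 ≈ 0.189.

λ̂_MAP = 0.189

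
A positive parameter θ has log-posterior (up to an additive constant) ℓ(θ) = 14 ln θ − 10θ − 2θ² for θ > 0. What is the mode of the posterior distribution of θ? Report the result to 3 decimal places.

θ̂_MAP = 1.000

ℓ'(θ) = 14/θ − 10 − 4θ. Setting this to zero and multiplying by θ: 4θ² + 10θ − 14 = 0.
θ = (−10 + √(10² + 4·4·14)) / (2·4) = (−10 + √324) / 8 = (−10 + 18)/8 = 1.
ℓ''(θ) = −14/θ² − 4 < 0, confirming a maximum.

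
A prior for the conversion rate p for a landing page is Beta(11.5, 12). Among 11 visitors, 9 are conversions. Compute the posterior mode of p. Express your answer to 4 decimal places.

p̂_MAP = 0.6000

Prior: Beta(11.5, 12).
Data: 9 successes in 11 trials. The binomial likelihood contributes p^9(1−p)^2, so the posterior is Beta(11.5+9, 12+2) = Beta(20.5, 14).
For Beta(a, b) with a, b > 1 the mode is (a−1)/(a+b−2) = 19.5/32.5 ≈ 0.6000.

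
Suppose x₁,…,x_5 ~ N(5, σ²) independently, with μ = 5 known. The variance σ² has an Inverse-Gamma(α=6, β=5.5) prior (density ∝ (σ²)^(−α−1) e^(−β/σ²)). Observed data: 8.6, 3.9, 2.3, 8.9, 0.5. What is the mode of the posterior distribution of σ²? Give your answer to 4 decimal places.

σ̂²_MAP = 3.5747

Sum of squared deviations about the known mean: SS = (8.6−5)² + (3.9−5)² + (2.3−5)² + (8.9−5)² + (0.5−5)² = 56.92.
The Normal likelihood contributes (σ²)^(−n/2) exp(−SS/(2σ²)), so the posterior is Inverse-Gamma(α + n/2, β + SS/2) = Inverse-Gamma(8.5, 33.96).
The mode of Inverse-Gamma(a, b) is b/(a+1) = 33.96/9.5 ≈ 3.5747.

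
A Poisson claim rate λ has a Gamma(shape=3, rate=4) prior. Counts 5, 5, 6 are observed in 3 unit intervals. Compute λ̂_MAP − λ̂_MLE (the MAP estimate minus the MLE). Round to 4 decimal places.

Σxᵢ = 16. Posterior is Gamma(19, 7); MAP = (19−1)/7 = 18/7 ≈ 2.57143.
MLE = x̄ = 16/3 ≈ 5.33333.
Difference = 18/7 − 16/3 = -58/21 ≈ -2.7619.

MAP − MLE = -2.7619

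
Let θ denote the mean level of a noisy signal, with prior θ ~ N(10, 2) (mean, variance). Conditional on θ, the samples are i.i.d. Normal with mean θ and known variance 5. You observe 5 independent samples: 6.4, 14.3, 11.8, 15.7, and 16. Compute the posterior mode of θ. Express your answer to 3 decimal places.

n = 5; x̄ = (6.4 + 14.3 + 11.8 + 15.7 + 16)/5 = 64.2/5 = 12.84.
For a Normal prior and Normal likelihood with known variance, the posterior is Normal; its mode equals its mean, the precision-weighted average.
Prior precision 1/σ₀² = 1/2 = 0.5; data precision n/σ² = 5/5 = 1.
θ̂ = (0.5·10 + 1·12.84) / (0.5 + 1) = 17.84/1.5 = 892/75 ≈ 11.893.

θ̂_MAP = 11.893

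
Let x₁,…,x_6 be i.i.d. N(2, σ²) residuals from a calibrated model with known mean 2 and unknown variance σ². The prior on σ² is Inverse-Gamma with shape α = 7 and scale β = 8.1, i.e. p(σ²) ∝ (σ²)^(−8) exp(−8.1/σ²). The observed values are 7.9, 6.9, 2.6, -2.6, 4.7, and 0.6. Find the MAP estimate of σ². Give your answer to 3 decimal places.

σ̂²_MAP = 4.809

Sum of squared deviations about the known mean: SS = (7.9−2)² + (6.9−2)² + (2.6−2)² + (-2.6−2)² + (4.7−2)² + (0.6−2)² = 89.59.
The Normal likelihood contributes (σ²)^(−n/2) exp(−SS/(2σ²)), so the posterior is Inverse-Gamma(α + n/2, β + SS/2) = Inverse-Gamma(10, 52.895).
The mode of Inverse-Gamma(a, b) is b/(a+1) = 52.895/11 ≈ 4.809.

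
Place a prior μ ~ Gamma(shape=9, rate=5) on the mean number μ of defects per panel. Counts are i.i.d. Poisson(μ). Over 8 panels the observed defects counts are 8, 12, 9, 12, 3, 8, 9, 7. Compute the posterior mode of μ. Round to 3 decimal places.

Σxᵢ = 8+12+9+12+3+8+9+7 = 68, with n = 8.
Posterior ∝ μ^8e^(−5μ) · μ^68e^(−8μ) = μ^76e^(−13μ), i.e. Gamma(shape=77, rate=13).
The mode of a Gamma(a, b) with a ≥ 1 (shape–rate) is (a−1)/b = 76/13 ≈ 5.846.

μ̂_MAP = 5.846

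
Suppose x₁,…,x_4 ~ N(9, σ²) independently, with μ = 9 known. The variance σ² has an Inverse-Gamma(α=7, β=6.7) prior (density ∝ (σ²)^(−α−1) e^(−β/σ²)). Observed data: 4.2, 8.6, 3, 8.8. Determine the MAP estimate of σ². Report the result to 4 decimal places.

σ̂²_MAP = 3.6320

Sum of squared deviations about the known mean: SS = (4.2−9)² + (8.6−9)² + (3−9)² + (8.8−9)² = 59.24.
The Normal likelihood contributes (σ²)^(−n/2) exp(−SS/(2σ²)), so the posterior is Inverse-Gamma(α + n/2, β + SS/2) = Inverse-Gamma(9, 36.32).
The mode of Inverse-Gamma(a, b) is b/(a+1) = 36.32/10 ≈ 3.6320.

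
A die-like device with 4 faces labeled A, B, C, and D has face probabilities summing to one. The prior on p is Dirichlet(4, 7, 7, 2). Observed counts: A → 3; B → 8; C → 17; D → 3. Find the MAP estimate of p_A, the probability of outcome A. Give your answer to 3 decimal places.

The posterior is Dirichlet(αᵢ + nᵢ) = Dirichlet(7, 15, 24, 5).
For a Dirichlet(a₁,…,a_K) with all aᵢ > 1, the mode has j-th component (aⱼ − 1)/(Σaᵢ − K).
Here Σaᵢ = 51 and K = 4, so p_A = (7 − 1)/(51 − 4) = 6/47 ≈ 0.128.

MAP estimate of p_A = 0.128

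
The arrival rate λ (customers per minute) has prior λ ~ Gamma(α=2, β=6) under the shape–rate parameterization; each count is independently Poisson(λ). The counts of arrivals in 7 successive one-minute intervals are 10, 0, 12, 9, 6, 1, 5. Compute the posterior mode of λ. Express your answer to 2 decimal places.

λ̂_MAP = 3.38

Σxᵢ = 10+0+12+9+6+1+5 = 43, with n = 7.
Posterior ∝ λe^(−6λ) · λ^43e^(−7λ) = λ^44e^(−13λ), i.e. Gamma(shape=45, rate=13).
The mode of a Gamma(a, b) with a ≥ 1 (shape–rate) is (a−1)/b = 44/13 ≈ 3.38.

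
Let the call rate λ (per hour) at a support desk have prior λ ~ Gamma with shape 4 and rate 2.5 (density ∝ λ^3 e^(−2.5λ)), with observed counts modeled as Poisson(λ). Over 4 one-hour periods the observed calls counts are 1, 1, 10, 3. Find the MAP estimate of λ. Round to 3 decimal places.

Σxᵢ = 1+1+10+3 = 15, with n = 4.
Posterior ∝ λ^3e^(−2.5λ) · λ^15e^(−4λ) = λ^18e^(−6.5λ), i.e. Gamma(shape=19, rate=6.5).
The mode of a Gamma(a, b) with a ≥ 1 (shape–rate) is (a−1)/b = 18/6.5 ≈ 2.769.

λ̂_MAP = 2.769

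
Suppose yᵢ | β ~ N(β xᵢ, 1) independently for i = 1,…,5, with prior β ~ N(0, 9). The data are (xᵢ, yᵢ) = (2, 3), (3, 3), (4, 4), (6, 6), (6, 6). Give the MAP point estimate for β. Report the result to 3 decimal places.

β̂_MAP = 1.019

log p(β | y) = −Σ(yᵢ − βxᵢ)²/(2·1) − β²/(2·9) + const.
Setting the derivative to zero: Σxᵢ(yᵢ − βxᵢ)/1 − β/9 = 0, so β = Σxᵢyᵢ / (Σxᵢ² + σ²/τ²).
Σxᵢyᵢ = 2·3 + 3·3 + 4·4 + 6·6 + 6·6 = 103; Σxᵢ² = 101; σ²/τ² = 1/9.
β̂_MAP = 103 / (101 + 1/9) = 103/(910/9) = 927/910 ≈ 1.019.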